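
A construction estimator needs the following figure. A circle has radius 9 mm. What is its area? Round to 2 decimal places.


Shape: circle
Radius r = 9 mm
Formula: A = pi * r^2
r^2 = 9^2 = 81
A = pi * 81
A = 254.47
254.47 mm^2


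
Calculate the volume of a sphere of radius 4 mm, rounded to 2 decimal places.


Shape: sphere
Radius r = 4 mm
Formula: V = (4/3) * pi * r^3
r^3 = 64
(4/3) * 64 = 85.333333
V = 85.333333 * pi
V = 268.08
268.08 mm^3


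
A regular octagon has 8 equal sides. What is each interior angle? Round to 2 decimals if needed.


Shape: regular octagon (8 sides)
Formula: interior angle = (n - 2) * 180 / n
(n - 2) = 6
(n - 2) * 180 = 1080
angle = 1080 / 8
angle = 135
135 degrees


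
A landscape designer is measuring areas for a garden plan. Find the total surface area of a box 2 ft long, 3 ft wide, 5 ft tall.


Shape: rectangular prism
l = 2 ft, w = 3 ft, h = 5 ft
Formula: SA = 2(lw + lh + wh)
lw = 6, lh = 10, wh = 15
lw + lh + wh = 31
SA = 2 * 31
SA = 62
62 ft^2


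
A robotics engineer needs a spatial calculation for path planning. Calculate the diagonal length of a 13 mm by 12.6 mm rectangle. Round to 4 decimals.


Shape: rectangle (diagonal via Pythagoras)
Sides: 13 mm and 12.6 mm
Formula: d = sqrt(l^2 + w^2)
l^2 = 169, w^2 = 158.76
l^2 + w^2 = 327.76
d = sqrt(327.76)
d = 18.1041
18.1041 mm


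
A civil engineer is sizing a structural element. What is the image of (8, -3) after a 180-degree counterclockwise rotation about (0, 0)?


Transformation: rotation about the origin
Original point: (8, -3)
Rule for 180 deg: (x, y) -> (-x, -y)
Apply: (8, -3) -> (-8, 3)
(-8, 3)


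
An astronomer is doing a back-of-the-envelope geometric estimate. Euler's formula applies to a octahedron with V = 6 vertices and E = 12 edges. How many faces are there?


Polyhedron: octahedron
Euler's formula for convex polyhedra: V - E + F = 2
Given: V = 6 vertices and E = 12 edges
Solve for F:
F = 2 + E - V = 2 + 12 - 6 = 8
8 faces


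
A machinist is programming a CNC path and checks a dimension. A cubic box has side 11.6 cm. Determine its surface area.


Shape: cube
Side s = 11.6 cm
A cube has 6 square faces.
Formula: SA = 6 * s^2
s^2 = 134.56
SA = 6 * 134.56
SA = 807.36
807.36 cm^2


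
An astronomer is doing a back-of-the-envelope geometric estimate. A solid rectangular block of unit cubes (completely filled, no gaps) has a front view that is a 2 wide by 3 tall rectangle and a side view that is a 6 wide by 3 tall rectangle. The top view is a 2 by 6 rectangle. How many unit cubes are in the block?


Orthographic views of a solid rectangular block:
Front view 2 x 3 -> length = 2, height = 3
Side view 6 x 3 -> width = 6, height = 3 (consistent)
Top view 2 x 6 -> confirms length = 2, width = 6
The block is 2 x 6 x 3.
Total unit cubes = 2 * 6 * 3 = 36
36 unit cubes


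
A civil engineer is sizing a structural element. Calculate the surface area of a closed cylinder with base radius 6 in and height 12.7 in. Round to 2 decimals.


Shape: closed cylinder
Radius r = 6 in, Height h = 12.7 in
Formula: SA = 2*pi*r^2 + 2*pi*r*h = 2*pi*r*(r + h)
r + h = 18.7
2 * r * (r + h) = 2 * 6 * 18.7 = 224.4
SA = 224.4 * pi
SA = 704.97
704.97 in^2


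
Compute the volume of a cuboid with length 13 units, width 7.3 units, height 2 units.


Shape: rectangular prism
l = 13 units, w = 7.3 units, h = 2 units
Formula: V = l * w * h
V = 13 * 7.3 * 2
V = 94.9 * 2
V = 189.8
189.8 units^3


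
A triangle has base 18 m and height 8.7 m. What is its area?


Shape: triangle
Base b = 18 m, Height h = 8.7 m
Formula: A = (1/2) * b * h
A = 0.5 * 18 * 8.7
A = 0.5 * 156.6
A = 78.3
78.3 m^2


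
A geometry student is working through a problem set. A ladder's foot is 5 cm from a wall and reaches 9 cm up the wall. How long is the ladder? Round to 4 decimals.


Shape: right triangle
Legs a = 5 cm, b = 9 cm
Formula: c = sqrt(a^2 + b^2)
a^2 = 25, b^2 = 81
a^2 + b^2 = 106
c = sqrt(106)
c = 10.2956
10.2956 cm


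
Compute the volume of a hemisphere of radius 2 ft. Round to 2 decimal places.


Shape: hemisphere (half of a sphere)
Radius r = 2 ft
Formula: V = (1/2) * (4/3) * pi * r^3 = (2/3) * pi * r^3
r^3 = 8
(2/3) * 8 = 5.333333
V = 5.333333 * pi
V = 16.76
16.76 ft^3


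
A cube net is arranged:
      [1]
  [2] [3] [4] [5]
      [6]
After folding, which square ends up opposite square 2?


Net: cross layout. Take square 3 as the base (bottom).
Fold the four squares in the horizontal row up around 3: 2 -> left, 4 -> right, 5 wraps to the top.
Fold 1 and 6 up from 3: 1 -> back, 6 -> front.
Opposite pairs are therefore: (1, 6), (2, 4), (3, 5).
Face 2 is opposite face 4.
face 4


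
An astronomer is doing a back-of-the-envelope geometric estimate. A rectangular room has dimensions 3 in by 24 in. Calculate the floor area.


Shape: rectangle
Length l = 3 in, Width w = 24 in
Formula: A = l * w
A = 3 * 24
A = 72
72 in^2


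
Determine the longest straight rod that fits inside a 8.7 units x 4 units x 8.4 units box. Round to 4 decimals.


Shape: rectangular box (space diagonal)
l = 8.7 units, w = 4 units, h = 8.4 units
Visualize: the diagonal of the base, then a right triangle with that diagonal and the height.
Formula: d = sqrt(l^2 + w^2 + h^2)
l^2 + w^2 + h^2 = 75.69 + 16 + 70.56 = 162.25
d = sqrt(162.25)
d = 12.7377
12.7377 units


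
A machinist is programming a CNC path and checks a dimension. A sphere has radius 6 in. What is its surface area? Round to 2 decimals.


Shape: sphere
Radius r = 6 in
Formula: SA = 4 * pi * r^2
r^2 = 36
SA = 4 * pi * 36
SA = 144 * pi
SA = 452.39
452.39 in^2


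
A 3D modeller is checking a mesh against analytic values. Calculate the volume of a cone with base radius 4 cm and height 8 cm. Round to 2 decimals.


Shape: cone
Radius r = 4 cm, Height h = 8 cm
Formula: V = (1/3) * pi * r^2 * h
r^2 = 16
pi * r^2 * h = pi * 16 * 8 = 128 * pi
V = 128 * pi / 3
V = 134.04
134.04 cm^3


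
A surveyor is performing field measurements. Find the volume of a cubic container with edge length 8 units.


Shape: cube
Side s = 8 units
Formula: V = s^3
V = 8 * 8 * 8
V = 64 * 8
V = 512
512 units^3


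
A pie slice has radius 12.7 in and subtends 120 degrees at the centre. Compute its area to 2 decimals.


Shape: circular sector
Radius r = 12.7 in, Angle = 120 degrees
Formula: A = (angle/360) * pi * r^2
r^2 = 161.29
Fraction of circle = 120/360
A = (120/360) * pi * 161.29
A = 53.763333 * pi
A = 168.9
168.9 in^2


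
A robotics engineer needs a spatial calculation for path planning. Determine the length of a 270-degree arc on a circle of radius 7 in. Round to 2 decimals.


Shape: circular arc
Radius r = 7 in, Angle = 270 degrees
Formula: L = (angle/360) * 2 * pi * r
2 * pi * r = 14 * pi
L = (270/360) * 14 * pi
L = 10.5 * pi
L = 32.99
32.99 in


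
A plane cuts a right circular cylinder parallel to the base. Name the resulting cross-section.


Solid: right circular cylinder
Cutting plane: parallel to the base
Visualize the intersection of the plane with the solid's surface.
The boundary of the cut region is a circle.
circle


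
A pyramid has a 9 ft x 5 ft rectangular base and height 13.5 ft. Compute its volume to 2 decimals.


Shape: rectangular pyramid
Base: 9 ft x 5 ft, Height h = 13.5 ft
Formula: V = (1/3) * base_area * h
base_area = 9 * 5 = 45
base_area * h = 45 * 13.5 = 607.5
V = 607.5 / 3
V = 202.5
202.5 ft^3


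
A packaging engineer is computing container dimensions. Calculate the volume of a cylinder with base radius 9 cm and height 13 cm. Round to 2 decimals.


Shape: cylinder
Radius r = 9 cm, Height h = 13 cm
Formula: V = pi * r^2 * h
r^2 = 81
V = pi * 81 * 13
V = 1053 * pi
V = 3308.1
3308.1 cm^3


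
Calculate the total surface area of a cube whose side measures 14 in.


Shape: cube
Side s = 14 in
A cube has 6 square faces.
Formula: SA = 6 * s^2
s^2 = 196
SA = 6 * 196
SA = 1176
1176 in^2


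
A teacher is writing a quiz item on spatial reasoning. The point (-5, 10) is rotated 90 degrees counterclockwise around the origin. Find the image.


Transformation: rotation about the origin
Original point: (-5, 10)
Rule for 90 deg counterclockwise: (x, y) -> (-y, x)
Apply: (-5, 10) -> (-10, -5)
(-10, -5)


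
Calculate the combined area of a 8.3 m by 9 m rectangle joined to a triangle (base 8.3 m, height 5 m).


Composite shape: rectangle + triangle
Rectangle area = 8.3 * 9 = 74.7
Triangle area = 0.5 * 8.3 * 5 = 20.75
Total = 74.7 + 20.75
Total = 95.45
95.45 m^2


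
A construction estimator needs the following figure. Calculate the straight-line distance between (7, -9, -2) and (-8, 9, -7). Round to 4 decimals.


3D distance between two points
P1 = (7, -9, -2), P2 = (-8, 9, -7)
Formula: d = sqrt((x2-x1)^2 + (y2-y1)^2 + (z2-z1)^2)
dx = -8 - 7 = -15
dy = 9 - -9 = 18
dz = -7 - -2 = -5
dx^2 + dy^2 + dz^2 = 225 + 324 + 25 = 574
d = sqrt(574)
d = 23.9583
23.9583 units


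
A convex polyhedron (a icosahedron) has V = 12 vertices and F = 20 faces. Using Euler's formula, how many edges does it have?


Polyhedron: icosahedron
Euler's formula for convex polyhedra: V - E + F = 2
Given: V = 12 vertices and F = 20 faces
Solve for E:
E = V + F - 2 = 12 + 20 - 2 = 30
30 edges


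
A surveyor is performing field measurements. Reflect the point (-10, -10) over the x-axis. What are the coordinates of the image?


Transformation: reflection
Original point: (-10, -10)
Rule for reflection over the x-axis: (x, y) -> (x, -y)
Apply: (-10, -10) -> (-10, 10)
(-10, 10)


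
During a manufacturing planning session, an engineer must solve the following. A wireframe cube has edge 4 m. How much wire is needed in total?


Shape: cube
Side s = 4 m
A cube has 12 edges, all equal.
Formula: total edge length = 12 * s
Total = 12 * 4
Total = 48
48 m


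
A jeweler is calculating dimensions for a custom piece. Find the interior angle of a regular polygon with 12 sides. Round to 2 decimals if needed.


Shape: regular dodecagon (12 sides)
Formula: interior angle = (n - 2) * 180 / n
(n - 2) = 10
(n - 2) * 180 = 1800
angle = 1800 / 12
angle = 150
150 degrees


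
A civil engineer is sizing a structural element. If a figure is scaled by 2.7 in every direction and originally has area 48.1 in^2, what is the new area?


Linear scale factor k = 2.7
Original area = 48.1 in^2
Rule: under a linear scaling by k, areas scale by k^2.
k^2 = 2.7^2 = 7.29
New area = 48.1 * 7.29
New area = 350.649
350.649 in^2


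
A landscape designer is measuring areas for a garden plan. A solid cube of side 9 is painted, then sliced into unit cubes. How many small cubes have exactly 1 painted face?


Large cube: 9 x 9 x 9, cut into unit cubes.
n = 9, so n - 2 = 7
Cubes with 1 painted face lie in the interior of each face.
A cube has 6 faces; each contributes (n - 2)^2 = 49 such cubes.
Count = 6 * 49 = 294
294 unit cubes


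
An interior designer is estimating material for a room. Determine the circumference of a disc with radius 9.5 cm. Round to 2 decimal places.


Shape: circle
Radius r = 9.5 cm
Formula: C = 2 * pi * r
C = 2 * pi * 9.5
C = 19 * pi
C = 59.69
59.69 cm


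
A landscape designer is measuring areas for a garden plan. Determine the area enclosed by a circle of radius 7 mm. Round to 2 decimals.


Shape: circle
Radius r = 7 mm
Formula: A = pi * r^2
r^2 = 7^2 = 49
A = pi * 49
A = 153.94
153.94 mm^2


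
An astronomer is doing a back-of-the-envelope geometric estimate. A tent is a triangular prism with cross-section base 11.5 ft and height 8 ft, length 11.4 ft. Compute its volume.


Shape: triangular prism
Triangle base = 11.5 ft, triangle height = 8 ft, prism length L = 11.4 ft
Formula: V = (1/2 * b * h_tri) * L
Cross-section area = 0.5 * 11.5 * 8 = 46
V = 46 * 11.4
V = 524.4
524.4 ft^3


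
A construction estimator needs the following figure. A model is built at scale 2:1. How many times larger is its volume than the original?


Linear scale factor k = 2
Rule: under a linear scaling by k, volumes scale by k^3.
k^3 = 2 * 2 * 2
k^3 = 4 * 2
k^3 = 8
Volume scales by a factor of 8.
8 (dimensionless)


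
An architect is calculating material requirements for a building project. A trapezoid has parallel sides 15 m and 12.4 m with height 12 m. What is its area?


Shape: trapezoid
Parallel sides a = 15 m, b = 12.4 m; Height h = 12 m
Formula: A = (a + b) * h / 2
a + b = 15 + 12.4 = 27.4
A = 27.4 * 12 / 2
A = 328.8 / 2
A = 164.4
164.4 m^2


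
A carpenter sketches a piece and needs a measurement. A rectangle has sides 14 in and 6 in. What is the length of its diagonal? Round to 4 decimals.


Shape: rectangle (diagonal via Pythagoras)
Sides: 14 in and 6 in
Formula: d = sqrt(l^2 + w^2)
l^2 = 196, w^2 = 36
l^2 + w^2 = 232
d = sqrt(232)
d = 15.2315
15.2315 in


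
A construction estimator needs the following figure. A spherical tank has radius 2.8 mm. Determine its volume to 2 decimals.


Shape: sphere
Radius r = 2.8 mm
Formula: V = (4/3) * pi * r^3
r^3 = 21.952
(4/3) * 21.952 = 29.269333
V = 29.269333 * pi
V = 91.95
91.95 mm^3


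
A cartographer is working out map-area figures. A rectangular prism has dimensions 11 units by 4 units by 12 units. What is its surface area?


Shape: rectangular prism
l = 11 units, w = 4 units, h = 12 units
Formula: SA = 2(lw + lh + wh)
lw = 44, lh = 132, wh = 48
lw + lh + wh = 224
SA = 2 * 224
SA = 448
448 units^2


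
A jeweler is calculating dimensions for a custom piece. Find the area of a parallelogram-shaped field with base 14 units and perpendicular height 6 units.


Shape: parallelogram
Base b = 14 units, Height h = 6 units
Formula: A = b * h
A = 14 * 6
A = 84
84 units^2


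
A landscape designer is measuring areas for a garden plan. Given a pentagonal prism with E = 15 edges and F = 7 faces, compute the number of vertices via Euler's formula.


Polyhedron: pentagonal prism
Euler's formula for convex polyhedra: V - E + F = 2
Given: E = 15 edges and F = 7 faces
Solve for V:
V = 2 + E - F = 2 + 15 - 7 = 10
10 vertices


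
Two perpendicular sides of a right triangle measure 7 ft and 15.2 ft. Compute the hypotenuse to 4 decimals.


Shape: right triangle
Legs a = 7 ft, b = 15.2 ft
Formula: c = sqrt(a^2 + b^2)
a^2 = 49, b^2 = 231.04
a^2 + b^2 = 280.04
c = sqrt(280.04)
c = 16.7344
16.7344 ft


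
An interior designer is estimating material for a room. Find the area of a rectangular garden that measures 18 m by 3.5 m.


Shape: rectangle
Length l = 18 m, Width w = 3.5 m
Formula: A = l * w
A = 18 * 3.5
A = 63
63 m^2


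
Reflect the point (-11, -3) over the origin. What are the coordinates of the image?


Transformation: reflection
Original point: (-11, -3)
Rule for reflection through the origin: (x, y) -> (-x, -y)
Apply: (-11, -3) -> (11, 3)
(11, 3)


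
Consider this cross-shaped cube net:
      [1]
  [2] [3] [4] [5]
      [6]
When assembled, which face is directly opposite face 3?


Net: cross layout. Take square 3 as the base (bottom).
Fold the four squares in the horizontal row up around 3: 2 -> left, 4 -> right, 5 wraps to the top.
Fold 1 and 6 up from 3: 1 -> back, 6 -> front.
Opposite pairs are therefore: (1, 6), (2, 4), (3, 5).
Face 3 is opposite face 5.
face 5


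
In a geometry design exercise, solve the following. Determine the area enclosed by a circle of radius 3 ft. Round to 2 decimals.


Shape: circle
Radius r = 3 ft
Formula: A = pi * r^2
r^2 = 3^2 = 9
A = pi * 9
A = 28.27
28.27 ft^2


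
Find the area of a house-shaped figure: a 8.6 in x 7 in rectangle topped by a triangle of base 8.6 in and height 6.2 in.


Composite shape: rectangle + triangle
Rectangle area = 8.6 * 7 = 60.2
Triangle area = 0.5 * 8.6 * 6.2 = 26.66
Total = 60.2 + 26.66
Total = 86.86
86.86 in^2


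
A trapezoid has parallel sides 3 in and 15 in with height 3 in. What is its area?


Shape: trapezoid
Parallel sides a = 3 in, b = 15 in; Height h = 3 in
Formula: A = (a + b) * h / 2
a + b = 3 + 15 = 18
A = 18 * 3 / 2
A = 54 / 2
A = 27
27 in^2


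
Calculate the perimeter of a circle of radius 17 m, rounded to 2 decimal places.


Shape: circle
Radius r = 17 m
Formula: C = 2 * pi * r
C = 2 * pi * 17
C = 34 * pi
C = 106.81
106.81 m


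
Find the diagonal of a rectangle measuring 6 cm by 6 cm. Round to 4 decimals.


Shape: rectangle (diagonal via Pythagoras)
Sides: 6 cm and 6 cm
Formula: d = sqrt(l^2 + w^2)
l^2 = 36, w^2 = 36
l^2 + w^2 = 72
d = sqrt(72)
d = 8.4853
8.4853 cm


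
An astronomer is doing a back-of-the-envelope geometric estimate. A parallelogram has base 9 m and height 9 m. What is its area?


Shape: parallelogram
Base b = 9 m, Height h = 9 m
Formula: A = b * h
A = 9 * 9
A = 81
81 m^2


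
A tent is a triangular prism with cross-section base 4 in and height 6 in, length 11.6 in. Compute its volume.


Shape: triangular prism
Triangle base = 4 in, triangle height = 6 in, prism length L = 11.6 in
Formula: V = (1/2 * b * h_tri) * L
Cross-section area = 0.5 * 4 * 6 = 12
V = 12 * 11.6
V = 139.2
139.2 in^3


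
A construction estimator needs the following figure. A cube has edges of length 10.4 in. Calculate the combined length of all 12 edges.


Shape: cube
Side s = 10.4 in
A cube has 12 edges, all equal.
Formula: total edge length = 12 * s
Total = 12 * 10.4
Total = 124.8
124.8 in


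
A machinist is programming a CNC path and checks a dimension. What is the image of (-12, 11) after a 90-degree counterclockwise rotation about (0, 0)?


Transformation: rotation about the origin
Original point: (-12, 11)
Rule for 90 deg counterclockwise: (x, y) -> (-y, x)
Apply: (-12, 11) -> (-11, -12)
(-11, -12)


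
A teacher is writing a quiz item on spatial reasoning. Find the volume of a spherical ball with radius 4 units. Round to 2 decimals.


Shape: sphere
Radius r = 4 units
Formula: V = (4/3) * pi * r^3
r^3 = 64
(4/3) * 64 = 85.333333
V = 85.333333 * pi
V = 268.08
268.08 units^3


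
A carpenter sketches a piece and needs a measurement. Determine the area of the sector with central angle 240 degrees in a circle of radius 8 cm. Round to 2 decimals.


Shape: circular sector
Radius r = 8 cm, Angle = 240 degrees
Formula: A = (angle/360) * pi * r^2
r^2 = 64
Fraction of circle = 240/360
A = (240/360) * pi * 64
A = 42.666667 * pi
A = 134.04
134.04 cm^2


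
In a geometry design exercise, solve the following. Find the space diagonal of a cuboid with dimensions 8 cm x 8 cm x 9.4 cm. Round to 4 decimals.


Shape: rectangular box (space diagonal)
l = 8 cm, w = 8 cm, h = 9.4 cm
Visualize: the diagonal of the base, then a right triangle with that diagonal and the height.
Formula: d = sqrt(l^2 + w^2 + h^2)
l^2 + w^2 + h^2 = 64 + 64 + 88.36 = 216.36
d = sqrt(216.36)
d = 14.7092
14.7092 cm


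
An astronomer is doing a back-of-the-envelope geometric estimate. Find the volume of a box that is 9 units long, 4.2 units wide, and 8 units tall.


Shape: rectangular prism
l = 9 units, w = 4.2 units, h = 8 units
Formula: V = l * w * h
V = 9 * 4.2 * 8
V = 37.8 * 8
V = 302.4
302.4 units^3


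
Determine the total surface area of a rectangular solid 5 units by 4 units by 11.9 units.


Shape: rectangular prism
l = 5 units, w = 4 units, h = 11.9 units
Formula: SA = 2(lw + lh + wh)
lw = 20, lh = 59.5, wh = 47.6
lw + lh + wh = 127.1
SA = 2 * 127.1
SA = 254.2
254.2 units^2


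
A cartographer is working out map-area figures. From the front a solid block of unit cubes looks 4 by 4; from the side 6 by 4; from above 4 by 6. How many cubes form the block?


Orthographic views of a solid rectangular block:
Front view 4 x 4 -> length = 4, height = 4
Side view 6 x 4 -> width = 6, height = 4 (consistent)
Top view 4 x 6 -> confirms length = 4, width = 6
The block is 4 x 6 x 4.
Total unit cubes = 4 * 6 * 4 = 96
96 unit cubes


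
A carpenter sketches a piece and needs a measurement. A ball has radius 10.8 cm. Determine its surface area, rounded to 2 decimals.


Shape: sphere
Radius r = 10.8 cm
Formula: SA = 4 * pi * r^2
r^2 = 116.64
SA = 4 * pi * 116.64
SA = 466.56 * pi
SA = 1465.74
1465.74 cm^2


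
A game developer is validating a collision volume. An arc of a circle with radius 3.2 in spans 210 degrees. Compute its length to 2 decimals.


Shape: circular arc
Radius r = 3.2 in, Angle = 210 degrees
Formula: L = (angle/360) * 2 * pi * r
2 * pi * r = 6.4 * pi
L = (210/360) * 6.4 * pi
L = 3.733333 * pi
L = 11.73
11.73 in


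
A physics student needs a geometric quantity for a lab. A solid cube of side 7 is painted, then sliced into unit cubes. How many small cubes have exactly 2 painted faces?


Large cube: 7 x 7 x 7, cut into unit cubes.
n = 7, so n - 2 = 5
Cubes with 2 painted faces lie along the edges, excluding corners.
A cube has 12 edges; each contributes (n - 2) = 5 such cubes.
Count = 12 * 5 = 60
60 unit cubes


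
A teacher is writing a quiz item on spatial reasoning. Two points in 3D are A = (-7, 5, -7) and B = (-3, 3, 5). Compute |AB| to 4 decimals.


3D distance between two points
P1 = (-7, 5, -7), P2 = (-3, 3, 5)
Formula: d = sqrt((x2-x1)^2 + (y2-y1)^2 + (z2-z1)^2)
dx = -3 - -7 = 4
dy = 3 - 5 = -2
dz = 5 - -7 = 12
dx^2 + dy^2 + dz^2 = 16 + 4 + 144 = 164
d = sqrt(164)
d = 12.8062
12.8062 units


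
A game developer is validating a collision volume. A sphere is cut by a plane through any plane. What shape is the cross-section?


Solid: sphere
Cutting plane: through any plane
Visualize the intersection of the plane with the solid's surface.
The boundary of the cut region is a circle.
circle


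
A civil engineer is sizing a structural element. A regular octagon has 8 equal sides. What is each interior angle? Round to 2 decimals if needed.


Shape: regular octagon (8 sides)
Formula: interior angle = (n - 2) * 180 / n
(n - 2) = 6
(n - 2) * 180 = 1080
angle = 1080 / 8
angle = 135
135 degrees


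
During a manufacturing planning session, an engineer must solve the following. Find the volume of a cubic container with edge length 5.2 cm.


Shape: cube
Side s = 5.2 cm
Formula: V = s^3
V = 5.2 * 5.2 * 5.2
V = 27.04 * 5.2
V = 140.608
140.608 cm^3


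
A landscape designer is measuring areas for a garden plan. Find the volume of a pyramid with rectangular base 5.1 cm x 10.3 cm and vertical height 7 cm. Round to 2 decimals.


Shape: rectangular pyramid
Base: 5.1 cm x 10.3 cm, Height h = 7 cm
Formula: V = (1/3) * base_area * h
base_area = 5.1 * 10.3 = 52.53
base_area * h = 52.53 * 7 = 367.71
V = 367.71 / 3
V = 122.57
122.57 cm^3


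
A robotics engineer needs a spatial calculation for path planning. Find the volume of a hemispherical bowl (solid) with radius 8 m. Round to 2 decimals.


Shape: hemisphere (half of a sphere)
Radius r = 8 m
Formula: V = (1/2) * (4/3) * pi * r^3 = (2/3) * pi * r^3
r^3 = 512
(2/3) * 512 = 341.333333
V = 341.333333 * pi
V = 1072.33
1072.33 m^3


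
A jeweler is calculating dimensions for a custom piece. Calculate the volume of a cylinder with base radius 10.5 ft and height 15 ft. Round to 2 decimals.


Shape: cylinder
Radius r = 10.5 ft, Height h = 15 ft
Formula: V = pi * r^2 * h
r^2 = 110.25
V = pi * 110.25 * 15
V = 1653.75 * pi
V = 5195.41
5195.41 ft^3


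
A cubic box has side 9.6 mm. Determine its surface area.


Shape: cube
Side s = 9.6 mm
A cube has 6 square faces.
Formula: SA = 6 * s^2
s^2 = 92.16
SA = 6 * 92.16
SA = 552.96
552.96 mm^2


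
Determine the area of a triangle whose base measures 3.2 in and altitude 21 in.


Shape: triangle
Base b = 3.2 in, Height h = 21 in
Formula: A = (1/2) * b * h
A = 0.5 * 3.2 * 21
A = 0.5 * 67.2
A = 33.6
33.6 in^2


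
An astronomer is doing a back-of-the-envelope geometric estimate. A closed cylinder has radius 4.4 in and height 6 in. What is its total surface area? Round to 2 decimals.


Shape: closed cylinder
Radius r = 4.4 in, Height h = 6 in
Formula: SA = 2*pi*r^2 + 2*pi*r*h = 2*pi*r*(r + h)
r + h = 10.4
2 * r * (r + h) = 2 * 4.4 * 10.4 = 91.52
SA = 91.52 * pi
SA = 287.52
287.52 in^2


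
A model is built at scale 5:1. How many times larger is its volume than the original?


Linear scale factor k = 5
Rule: under a linear scaling by k, volumes scale by k^3.
k^3 = 5 * 5 * 5
k^3 = 25 * 5
k^3 = 125
Volume scales by a factor of 125.
125 (dimensionless)


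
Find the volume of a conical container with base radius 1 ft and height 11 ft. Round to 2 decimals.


Shape: cone
Radius r = 1 ft, Height h = 11 ft
Formula: V = (1/3) * pi * r^2 * h
r^2 = 1
pi * r^2 * h = pi * 1 * 11 = 11 * pi
V = 11 * pi / 3
V = 11.52
11.52 ft^3


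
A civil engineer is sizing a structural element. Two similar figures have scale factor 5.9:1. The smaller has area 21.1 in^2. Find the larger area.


Linear scale factor k = 5.9
Original area = 21.1 in^2
Rule: under a linear scaling by k, areas scale by k^2.
k^2 = 5.9^2 = 34.81
New area = 21.1 * 34.81
New area = 734.491
734.491 in^2


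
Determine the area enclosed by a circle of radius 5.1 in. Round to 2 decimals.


Shape: circle
Radius r = 5.1 in
Formula: A = pi * r^2
r^2 = 5.1^2 = 26.01
A = pi * 26.01
A = 81.71
81.71 in^2


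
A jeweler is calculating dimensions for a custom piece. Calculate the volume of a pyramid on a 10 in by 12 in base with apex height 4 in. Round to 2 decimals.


Shape: rectangular pyramid
Base: 10 in x 12 in, Height h = 4 in
Formula: V = (1/3) * base_area * h
base_area = 10 * 12 = 120
base_area * h = 120 * 4 = 480
V = 480 / 3
V = 160
160 in^3


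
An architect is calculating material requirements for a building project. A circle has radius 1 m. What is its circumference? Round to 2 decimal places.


Shape: circle
Radius r = 1 m
Formula: C = 2 * pi * r
C = 2 * pi * 1
C = 2 * pi
C = 6.28
6.28 m


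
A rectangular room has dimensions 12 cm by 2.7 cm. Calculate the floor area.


Shape: rectangle
Length l = 12 cm, Width w = 2.7 cm
Formula: A = l * w
A = 12 * 2.7
A = 32.4
32.4 cm^2


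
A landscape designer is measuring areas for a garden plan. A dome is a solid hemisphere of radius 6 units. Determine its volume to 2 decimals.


Shape: hemisphere (half of a sphere)
Radius r = 6 units
Formula: V = (1/2) * (4/3) * pi * r^3 = (2/3) * pi * r^3
r^3 = 216
(2/3) * 216 = 144
V = 144 * pi
V = 452.39
452.39 units^3


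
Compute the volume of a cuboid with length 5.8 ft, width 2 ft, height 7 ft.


Shape: rectangular prism
l = 5.8 ft, w = 2 ft, h = 7 ft
Formula: V = l * w * h
V = 5.8 * 2 * 7
V = 11.6 * 7
V = 81.2
81.2 ft^3


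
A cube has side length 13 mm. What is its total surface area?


Shape: cube
Side s = 13 mm
A cube has 6 square faces.
Formula: SA = 6 * s^2
s^2 = 169
SA = 6 * 169
SA = 1014
1014 mm^2


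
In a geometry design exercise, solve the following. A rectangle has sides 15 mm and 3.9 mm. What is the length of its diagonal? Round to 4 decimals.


Shape: rectangle (diagonal via Pythagoras)
Sides: 15 mm and 3.9 mm
Formula: d = sqrt(l^2 + w^2)
l^2 = 225, w^2 = 15.21
l^2 + w^2 = 240.21
d = sqrt(240.21)
d = 15.4987
15.4987 mm


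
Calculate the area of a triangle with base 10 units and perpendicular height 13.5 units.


Shape: triangle
Base b = 10 units, Height h = 13.5 units
Formula: A = (1/2) * b * h
A = 0.5 * 10 * 13.5
A = 0.5 * 135
A = 67.5
67.5 units^2


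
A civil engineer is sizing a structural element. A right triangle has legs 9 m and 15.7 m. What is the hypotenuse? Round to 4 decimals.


Shape: right triangle
Legs a = 9 m, b = 15.7 m
Formula: c = sqrt(a^2 + b^2)
a^2 = 81, b^2 = 246.49
a^2 + b^2 = 327.49
c = sqrt(327.49)
c = 18.0967
18.0967 m


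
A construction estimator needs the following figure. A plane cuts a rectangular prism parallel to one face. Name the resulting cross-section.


Solid: rectangular prism
Cutting plane: parallel to one face
Visualize the intersection of the plane with the solid's surface.
The boundary of the cut region is a rectangle.
rectangle


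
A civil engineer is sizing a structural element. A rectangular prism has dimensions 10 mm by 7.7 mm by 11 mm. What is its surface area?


Shape: rectangular prism
l = 10 mm, w = 7.7 mm, h = 11 mm
Formula: SA = 2(lw + lh + wh)
lw = 77, lh = 110, wh = 84.7
lw + lh + wh = 271.7
SA = 2 * 271.7
SA = 543.4
543.4 mm^2


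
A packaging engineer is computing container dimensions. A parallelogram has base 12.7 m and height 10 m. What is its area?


Shape: parallelogram
Base b = 12.7 m, Height h = 10 m
Formula: A = b * h
A = 12.7 * 10
A = 127
127 m^2


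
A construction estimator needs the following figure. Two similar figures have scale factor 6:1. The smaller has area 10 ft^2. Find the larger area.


Linear scale factor k = 6
Original area = 10 ft^2
Rule: under a linear scaling by k, areas scale by k^2.
k^2 = 6^2 = 36
New area = 10 * 36
New area = 360
360 ft^2


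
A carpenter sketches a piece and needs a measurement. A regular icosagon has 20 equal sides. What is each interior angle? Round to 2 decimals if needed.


Shape: regular icosagon (20 sides)
Formula: interior angle = (n - 2) * 180 / n
(n - 2) = 18
(n - 2) * 180 = 3240
angle = 3240 / 20
angle = 162
162 degrees


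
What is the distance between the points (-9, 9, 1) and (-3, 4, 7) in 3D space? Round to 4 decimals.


3D distance between two points
P1 = (-9, 9, 1), P2 = (-3, 4, 7)
Formula: d = sqrt((x2-x1)^2 + (y2-y1)^2 + (z2-z1)^2)
dx = -3 - -9 = 6
dy = 4 - 9 = -5
dz = 7 - 1 = 6
dx^2 + dy^2 + dz^2 = 36 + 25 + 36 = 97
d = sqrt(97)
d = 9.8489
9.8489 units


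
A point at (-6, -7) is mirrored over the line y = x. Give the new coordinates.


Transformation: reflection
Original point: (-6, -7)
Rule for reflection over y = x: (x, y) -> (y, x)
Apply: (-6, -7) -> (-7, -6)
(-7, -6)


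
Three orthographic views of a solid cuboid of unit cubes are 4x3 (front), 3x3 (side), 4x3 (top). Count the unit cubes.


Orthographic views of a solid rectangular block:
Front view 4 x 3 -> length = 4, height = 3
Side view 3 x 3 -> width = 3, height = 3 (consistent)
Top view 4 x 3 -> confirms length = 4, width = 3
The block is 4 x 3 x 3.
Total unit cubes = 4 * 3 * 3 = 36
36 unit cubes


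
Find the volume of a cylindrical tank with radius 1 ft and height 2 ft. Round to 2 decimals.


Shape: cylinder
Radius r = 1 ft, Height h = 2 ft
Formula: V = pi * r^2 * h
r^2 = 1
V = pi * 1 * 2
V = 2 * pi
V = 6.28
6.28 ft^3


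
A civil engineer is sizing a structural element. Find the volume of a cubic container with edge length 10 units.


Shape: cube
Side s = 10 units
Formula: V = s^3
V = 10 * 10 * 10
V = 100 * 10
V = 1000
1000 units^3


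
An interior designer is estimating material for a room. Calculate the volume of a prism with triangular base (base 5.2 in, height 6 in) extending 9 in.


Shape: triangular prism
Triangle base = 5.2 in, triangle height = 6 in, prism length L = 9 in
Formula: V = (1/2 * b * h_tri) * L
Cross-section area = 0.5 * 5.2 * 6 = 15.6
V = 15.6 * 9
V = 140.4
140.4 in^3


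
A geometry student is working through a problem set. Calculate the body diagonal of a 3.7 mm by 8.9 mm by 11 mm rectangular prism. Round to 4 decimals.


Shape: rectangular box (space diagonal)
l = 3.7 mm, w = 8.9 mm, h = 11 mm
Visualize: the diagonal of the base, then a right triangle with that diagonal and the height.
Formula: d = sqrt(l^2 + w^2 + h^2)
l^2 + w^2 + h^2 = 13.69 + 79.21 + 121 = 213.9
d = sqrt(213.9)
d = 14.6253
14.6253 mm


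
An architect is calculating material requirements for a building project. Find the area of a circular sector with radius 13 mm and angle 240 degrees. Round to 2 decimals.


Shape: circular sector
Radius r = 13 mm, Angle = 240 degrees
Formula: A = (angle/360) * pi * r^2
r^2 = 169
Fraction of circle = 240/360
A = (240/360) * pi * 169
A = 112.666667 * pi
A = 353.95
353.95 mm^2


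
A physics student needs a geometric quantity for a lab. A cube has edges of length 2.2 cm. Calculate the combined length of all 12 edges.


Shape: cube
Side s = 2.2 cm
A cube has 12 edges, all equal.
Formula: total edge length = 12 * s
Total = 12 * 2.2
Total = 26.4
26.4 cm


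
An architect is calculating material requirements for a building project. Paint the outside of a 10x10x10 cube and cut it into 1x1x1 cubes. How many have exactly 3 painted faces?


Large cube: 10 x 10 x 10, cut into unit cubes.
Cubes with 3 painted faces are at the corners. A cube always has 8 corners.
Count = 8
8 unit cubes


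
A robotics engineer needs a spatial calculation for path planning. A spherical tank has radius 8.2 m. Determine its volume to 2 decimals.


Shape: sphere
Radius r = 8.2 m
Formula: V = (4/3) * pi * r^3
r^3 = 551.368
(4/3) * 551.368 = 735.157333
V = 735.157333 * pi
V = 2309.56
2309.56 m^3


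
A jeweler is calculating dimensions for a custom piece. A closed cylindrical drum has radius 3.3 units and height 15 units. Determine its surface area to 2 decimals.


Shape: closed cylinder
Radius r = 3.3 units, Height h = 15 units
Formula: SA = 2*pi*r^2 + 2*pi*r*h = 2*pi*r*(r + h)
r + h = 18.3
2 * r * (r + h) = 2 * 3.3 * 18.3 = 120.78
SA = 120.78 * pi
SA = 379.44
379.44 units^2


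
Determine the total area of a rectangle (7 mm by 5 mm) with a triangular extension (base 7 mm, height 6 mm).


Composite shape: rectangle + triangle
Rectangle area = 7 * 5 = 35
Triangle area = 0.5 * 7 * 6 = 21
Total = 35 + 21
Total = 56
56 mm^2


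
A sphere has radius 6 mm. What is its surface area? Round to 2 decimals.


Shape: sphere
Radius r = 6 mm
Formula: SA = 4 * pi * r^2
r^2 = 36
SA = 4 * pi * 36
SA = 144 * pi
SA = 452.39
452.39 mm^2


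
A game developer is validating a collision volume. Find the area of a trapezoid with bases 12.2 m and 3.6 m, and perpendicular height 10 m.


Shape: trapezoid
Parallel sides a = 12.2 m, b = 3.6 m; Height h = 10 m
Formula: A = (a + b) * h / 2
a + b = 12.2 + 3.6 = 15.8
A = 15.8 * 10 / 2
A = 158 / 2
A = 79
79 m^2


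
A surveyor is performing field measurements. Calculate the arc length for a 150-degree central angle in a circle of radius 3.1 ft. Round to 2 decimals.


Shape: circular arc
Radius r = 3.1 ft, Angle = 150 degrees
Formula: L = (angle/360) * 2 * pi * r
2 * pi * r = 6.2 * pi
L = (150/360) * 6.2 * pi
L = 2.583333 * pi
L = 8.12
8.12 ft


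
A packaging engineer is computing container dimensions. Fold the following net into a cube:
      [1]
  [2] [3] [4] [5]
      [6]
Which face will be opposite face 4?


Net: cross layout. Take square 3 as the base (bottom).
Fold the four squares in the horizontal row up around 3: 2 -> left, 4 -> right, 5 wraps to the top.
Fold 1 and 6 up from 3: 1 -> back, 6 -> front.
Opposite pairs are therefore: (1, 6), (2, 4), (3, 5).
Face 4 is opposite face 2.
face 2


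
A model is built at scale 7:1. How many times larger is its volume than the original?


Linear scale factor k = 7
Rule: under a linear scaling by k, volumes scale by k^3.
k^3 = 7 * 7 * 7
k^3 = 49 * 7
k^3 = 343
Volume scales by a factor of 343.
343 (dimensionless)


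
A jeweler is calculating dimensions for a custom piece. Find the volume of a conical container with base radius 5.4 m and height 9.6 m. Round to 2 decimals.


Shape: cone
Radius r = 5.4 m, Height h = 9.6 m
Formula: V = (1/3) * pi * r^2 * h
r^2 = 29.16
pi * r^2 * h = pi * 29.16 * 9.6 = 279.936 * pi
V = 279.936 * pi / 3
V = 293.15
293.15 m^3


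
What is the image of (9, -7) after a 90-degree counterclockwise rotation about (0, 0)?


Transformation: rotation about the origin
Original point: (9, -7)
Rule for 90 deg counterclockwise: (x, y) -> (-y, x)
Apply: (9, -7) -> (7, 9)
(7, 9)


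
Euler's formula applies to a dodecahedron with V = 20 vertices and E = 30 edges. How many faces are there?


Polyhedron: dodecahedron
Euler's formula for convex polyhedra: V - E + F = 2
Given: V = 20 vertices and E = 30 edges
Solve for F:
F = 2 + E - V = 2 + 30 - 20 = 12
12 faces


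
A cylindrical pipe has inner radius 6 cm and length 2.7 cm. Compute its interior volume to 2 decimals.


Shape: cylinder
Radius r = 6 cm, Height h = 2.7 cm
Formula: V = pi * r^2 * h
r^2 = 36
V = pi * 36 * 2.7
V = 97.2 * pi
V = 305.36
305.36 cm^3


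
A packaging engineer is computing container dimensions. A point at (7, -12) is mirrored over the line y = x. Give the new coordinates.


Transformation: reflection
Original point: (7, -12)
Rule for reflection over y = x: (x, y) -> (y, x)
Apply: (7, -12) -> (-12, 7)
(-12, 7)


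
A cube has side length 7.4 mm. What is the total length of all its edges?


Shape: cube
Side s = 7.4 mm
A cube has 12 edges, all equal.
Formula: total edge length = 12 * s
Total = 12 * 7.4
Total = 88.8
88.8 mm


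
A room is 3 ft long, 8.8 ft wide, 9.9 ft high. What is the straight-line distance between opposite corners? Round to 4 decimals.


Shape: rectangular box (space diagonal)
l = 3 ft, w = 8.8 ft, h = 9.9 ft
Visualize: the diagonal of the base, then a right triangle with that diagonal and the height.
Formula: d = sqrt(l^2 + w^2 + h^2)
l^2 + w^2 + h^2 = 9 + 77.44 + 98.01 = 184.45
d = sqrt(184.45)
d = 13.5812
13.5812 ft


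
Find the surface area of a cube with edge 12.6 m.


Shape: cube
Side s = 12.6 m
A cube has 6 square faces.
Formula: SA = 6 * s^2
s^2 = 158.76
SA = 6 * 158.76
SA = 952.56
952.56 m^2


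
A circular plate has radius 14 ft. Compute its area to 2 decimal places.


Shape: circle
Radius r = 14 ft
Formula: A = pi * r^2
r^2 = 14^2 = 196
A = pi * 196
A = 615.75
615.75 ft^2


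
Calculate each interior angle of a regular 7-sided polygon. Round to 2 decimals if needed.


Shape: regular heptagon (7 sides)
Formula: interior angle = (n - 2) * 180 / n
(n - 2) = 5
(n - 2) * 180 = 900
angle = 900 / 7
angle = 128.57
128.57 degrees


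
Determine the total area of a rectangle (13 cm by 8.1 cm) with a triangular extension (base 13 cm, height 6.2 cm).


Composite shape: rectangle + triangle
Rectangle area = 13 * 8.1 = 105.3
Triangle area = 0.5 * 13 * 6.2 = 40.3
Total = 105.3 + 40.3
Total = 145.6
145.6 cm^2


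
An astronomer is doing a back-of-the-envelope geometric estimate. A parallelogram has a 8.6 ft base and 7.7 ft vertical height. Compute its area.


Shape: parallelogram
Base b = 8.6 ft, Height h = 7.7 ft
Formula: A = b * h
A = 8.6 * 7.7
A = 66.22
66.22 ft^2


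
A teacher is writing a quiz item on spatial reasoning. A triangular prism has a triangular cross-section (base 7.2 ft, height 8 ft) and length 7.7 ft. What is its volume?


Shape: triangular prism
Triangle base = 7.2 ft, triangle height = 8 ft, prism length L = 7.7 ft
Formula: V = (1/2 * b * h_tri) * L
Cross-section area = 0.5 * 7.2 * 8 = 28.8
V = 28.8 * 7.7
V = 221.76
221.76 ft^3


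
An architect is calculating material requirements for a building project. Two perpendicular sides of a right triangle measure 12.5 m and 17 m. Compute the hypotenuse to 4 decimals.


Shape: right triangle
Legs a = 12.5 m, b = 17 m
Formula: c = sqrt(a^2 + b^2)
a^2 = 156.25, b^2 = 289
a^2 + b^2 = 445.25
c = sqrt(445.25)
c = 21.1009
21.1009 m


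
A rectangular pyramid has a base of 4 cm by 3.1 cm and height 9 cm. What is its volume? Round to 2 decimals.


Shape: rectangular pyramid
Base: 4 cm x 3.1 cm, Height h = 9 cm
Formula: V = (1/3) * base_area * h
base_area = 4 * 3.1 = 12.4
base_area * h = 12.4 * 9 = 111.6
V = 111.6 / 3
V = 37.2
37.2 cm^3


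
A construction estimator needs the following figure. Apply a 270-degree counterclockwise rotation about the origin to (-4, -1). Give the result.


Transformation: rotation about the origin
Original point: (-4, -1)
Rule for 270 deg counterclockwise: (x, y) -> (y, -x)
Apply: (-4, -1) -> (-1, 4)
(-1, 4)


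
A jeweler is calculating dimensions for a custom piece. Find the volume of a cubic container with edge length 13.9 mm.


Shape: cube
Side s = 13.9 mm
Formula: V = s^3
V = 13.9 * 13.9 * 13.9
V = 193.21 * 13.9
V = 2685.619
2685.619 mm^3


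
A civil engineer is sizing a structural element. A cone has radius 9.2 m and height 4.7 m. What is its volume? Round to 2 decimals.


Shape: cone
Radius r = 9.2 m, Height h = 4.7 m
Formula: V = (1/3) * pi * r^2 * h
r^2 = 84.64
pi * r^2 * h = pi * 84.64 * 4.7 = 397.808 * pi
V = 397.808 * pi / 3
V = 416.58
416.58 m^3
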